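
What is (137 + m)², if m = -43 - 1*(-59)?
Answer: 23409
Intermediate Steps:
m = 16 (m = -43 + 59 = 16)
(137 + m)² = (137 + 16)² = 153² = 23409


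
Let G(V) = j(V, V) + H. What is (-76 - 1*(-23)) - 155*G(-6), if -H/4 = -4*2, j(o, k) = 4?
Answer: -5633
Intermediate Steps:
H = 32 (H = -(-16)*2 = -4*(-8) = 32)
G(V) = 36 (G(V) = 4 + 32 = 36)
(-76 - 1*(-23)) - 155*G(-6) = (-76 - 1*(-23)) - 155*36 = (-76 + 23) - 5580 = -53 - 5580 = -5633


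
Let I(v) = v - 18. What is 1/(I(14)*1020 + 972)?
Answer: -1/3108 ≈ -0.00032175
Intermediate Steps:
I(v) = -18 + v
1/(I(14)*1020 + 972) = 1/((-18 + 14)*1020 + 972) = 1/(-4*1020 + 972) = 1/(-4080 + 972) = 1/(-3108) = -1/3108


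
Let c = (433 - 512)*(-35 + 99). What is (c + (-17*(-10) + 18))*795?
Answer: -3870060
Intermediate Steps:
c = -5056 (c = -79*64 = -5056)
(c + (-17*(-10) + 18))*795 = (-5056 + (-17*(-10) + 18))*795 = (-5056 + (170 + 18))*795 = (-5056 + 188)*795 = -4868*795 = -3870060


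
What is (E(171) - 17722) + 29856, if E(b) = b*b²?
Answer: 5012345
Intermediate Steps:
E(b) = b³
(E(171) - 17722) + 29856 = (171³ - 17722) + 29856 = (5000211 - 17722) + 29856 = 4982489 + 29856 = 5012345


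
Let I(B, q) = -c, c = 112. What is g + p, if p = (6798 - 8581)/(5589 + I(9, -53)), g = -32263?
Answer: -176706234/5477 ≈ -32263.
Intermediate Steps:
I(B, q) = -112 (I(B, q) = -1*112 = -112)
p = -1783/5477 (p = (6798 - 8581)/(5589 - 112) = -1783/5477 ≈ -0.32554)
g + p = -32263 - 1783/5477 = -176706234/5477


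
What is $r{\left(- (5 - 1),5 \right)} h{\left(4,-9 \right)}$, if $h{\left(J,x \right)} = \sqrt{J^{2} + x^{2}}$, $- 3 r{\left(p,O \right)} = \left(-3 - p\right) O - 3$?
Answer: $- \frac{2 \sqrt{97}}{3} \approx -6.5659$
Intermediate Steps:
$r{\left(p,O \right)} = 1 - \frac{O \left(-3 - p\right)}{3}$ ($r{\left(p,O \right)} = - \frac{\left(-3 - p\right) O - 3}{3} = - \frac{O \left(-3 - p\right) - 3}{3} = - \frac{-3 + O \left(-3 - p\right)}{3} = 1 - \frac{O \left(-3 - p\right)}{3}$)
$r{\left(- (5 - 1),5 \right)} h{\left(4,-9 \right)} = \left(1 + 5 + \frac{1}{3} \cdot 5 \left(- (5 - 1)\right)\right) \sqrt{4^{2} + \left(-9\right)^{2}} = \left(1 + 5 + \frac{1}{3} \cdot 5 \left(\left(-1\right) 4\right)\right) \sqrt{16 + 81} = \left(1 + 5 + \frac{1}{3} \cdot 5 \left(-4\right)\right) \sqrt{97} = \left(1 + 5 - \frac{20}{3}\right) \sqrt{97} = - \frac{2 \sqrt{97}}{3}$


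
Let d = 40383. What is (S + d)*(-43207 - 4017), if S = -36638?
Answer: -176853880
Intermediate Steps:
(S + d)*(-43207 - 4017) = (-36638 + 40383)*(-43207 - 4017) = 3745*(-47224) = -176853880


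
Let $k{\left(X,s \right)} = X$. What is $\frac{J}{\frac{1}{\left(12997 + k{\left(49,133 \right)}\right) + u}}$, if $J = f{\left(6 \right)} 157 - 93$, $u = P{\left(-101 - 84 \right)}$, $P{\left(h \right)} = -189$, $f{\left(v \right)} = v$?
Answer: $10915593$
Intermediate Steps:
$u = -189$
$J = 849$ ($J = 6 \cdot 157 - 93 = 942 - 93 = 849$)
$\frac{J}{\frac{1}{\left(12997 + k{\left(49,133 \right)}\right) + u}} = \frac{849}{\frac{1}{\left(12997 + 49\right) - 189}} = \frac{849}{\frac{1}{13046 - 189}} = \frac{849}{\frac{1}{12857}} = 849 \frac{1}{\frac{1}{12857}} = 849 \cdot 12857 = 10915593$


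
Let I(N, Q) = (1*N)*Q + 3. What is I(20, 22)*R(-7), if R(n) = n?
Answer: -3101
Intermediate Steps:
I(N, Q) = 3 + N*Q (I(N, Q) = N*Q + 3 = 3 + N*Q)
I(20, 22)*R(-7) = (3 + 20*22)*(-7) = (3 + 440)*(-7) = 443*(-7) = -3101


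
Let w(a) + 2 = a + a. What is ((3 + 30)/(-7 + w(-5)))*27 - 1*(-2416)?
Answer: 45013/19 ≈ 2369.1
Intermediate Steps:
w(a) = -2 + 2*a (w(a) = -2 + (a + a) = -2 + 2*a)
((3 + 30)/(-7 + w(-5)))*27 - 1*(-2416) = ((3 + 30)/(-7 + (-2 + 2*(-5))))*27 - 1*(-2416) = (33/(-7 + (-2 - 10)))*27 + 2416 = (33/(-7 - 12))*27 + 2416 = (33/(-19))*27 + 2416 = (33*(-1/19))*27 + 2416 = -33/19*27 + 2416 = -891/19 + 2416 = 45013/19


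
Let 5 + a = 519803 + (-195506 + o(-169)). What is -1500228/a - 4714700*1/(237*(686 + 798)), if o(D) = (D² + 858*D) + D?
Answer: -188350064353/9130427607 ≈ -20.629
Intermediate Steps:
o(D) = D² + 859*D
a = 207682 (a = -5 + (519803 + (-195506 - 169*(859 - 169))) = -5 + (519803 + (-195506 - 169*690)) = -5 + (519803 + (-195506 - 116610)) = -5 + (519803 - 312116) = -5 + 207687 = 207682)
-1500228/a - 4714700*1/(237*(686 + 798)) = -1500228/207682 - 4714700*1/(237*(686 + 798)) = -1500228*1/207682 - 4714700/(237*1484) = -750114/103841 - 4714700/351708 = -750114/103841 - 4714700*1/351708 = -750114/103841 - 1178675/87927 = -188350064353/9130427607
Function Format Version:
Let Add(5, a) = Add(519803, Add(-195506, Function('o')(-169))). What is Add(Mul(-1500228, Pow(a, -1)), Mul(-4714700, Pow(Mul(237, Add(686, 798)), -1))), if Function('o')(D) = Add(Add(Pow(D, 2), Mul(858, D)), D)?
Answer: Rational(-188350064353, 9130427607) ≈ -20.629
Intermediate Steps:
Function('o')(D) = Add(Pow(D, 2), Mul(859, D))
a = 207682 (a = Add(-5, Add(519803, Add(-195506, Mul(-169, Add(859, -169))))) = Add(-5, Add(519803, Add(-195506, Mul(-169, 690)))) = Add(-5, Add(519803, Add(-195506, -116610))) = Add(-5, Add(519803, -312116)) = Add(-5, 207687) = 207682)
Add(Mul(-1500228, Pow(a, -1)), Mul(-4714700, Pow(Mul(237, Add(686, 798)), -1))) = Add(Mul(-1500228, Pow(207682, -1)), Mul(-4714700, Pow(Mul(237, Add(686, 798)), -1))) = Add(Mul(-1500228, Rational(1, 207682)), Mul(-4714700, Pow(Mul(237, 1484), -1))) = Add(Rational(-750114, 103841), Mul(-4714700, Pow(351708, -1))) = Add(Rational(-750114, 103841), Mul(-4714700, Rational(1, 351708))) = Add(Rational(-750114, 103841), Rational(-1178675, 87927)) = Rational(-188350064353, 9130427607)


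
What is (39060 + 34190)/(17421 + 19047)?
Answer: 36625/18234 ≈ 2.0086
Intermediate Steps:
(39060 + 34190)/(17421 + 19047) = 73250/36468 = 73250*(1/36468) = 36625/18234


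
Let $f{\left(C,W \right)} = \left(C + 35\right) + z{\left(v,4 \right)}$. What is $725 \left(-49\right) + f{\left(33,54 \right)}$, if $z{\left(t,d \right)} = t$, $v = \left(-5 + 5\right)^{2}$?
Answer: $-35457$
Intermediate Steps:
$v = 0$ ($v = 0^{2} = 0$)
$f{\left(C,W \right)} = 35 + C$ ($f{\left(C,W \right)} = \left(C + 35\right) + 0 = \left(35 + C\right) + 0 = 35 + C$)
$725 \left(-49\right) + f{\left(33,54 \right)} = 725 \left(-49\right) + \left(35 + 33\right) = -35525 + 68 = -35457$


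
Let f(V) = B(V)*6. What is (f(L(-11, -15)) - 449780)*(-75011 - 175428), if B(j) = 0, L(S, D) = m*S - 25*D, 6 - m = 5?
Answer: 112642453420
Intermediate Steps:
m = 1 (m = 6 - 1*5 = 6 - 5 = 1)
L(S, D) = S - 25*D (L(S, D) = 1*S - 25*D = S - 25*D)
f(V) = 0 (f(V) = 0*6 = 0)
(f(L(-11, -15)) - 449780)*(-75011 - 175428) = (0 - 449780)*(-75011 - 175428) = -449780*(-250439) = 112642453420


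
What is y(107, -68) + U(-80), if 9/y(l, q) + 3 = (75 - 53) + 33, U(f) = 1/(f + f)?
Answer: 347/2080 ≈ 0.16683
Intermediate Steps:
U(f) = 1/(2*f)
y(l, q) = 9/52 (y(l, q) = 9/(-3 + ((75 - 53) + 33)) = 9/(-3 + (22 + 33)) = 9/(-3 + 55) = 9/52)
y(107, -68) + U(-80) = 9/52 + (½)/(-80) = 9/52 + (½)*(-1/80) = 9/52 - 1/160 = 347/2080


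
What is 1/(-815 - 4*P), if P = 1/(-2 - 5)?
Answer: -7/5701 ≈ -0.0012279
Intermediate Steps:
P = -⅐ (P = 1/(-7) = -⅐ ≈ -0.14286)
1/(-815 - 4*P) = 1/(-815 - 4*(-⅐)) = 1/(-815 + 4/7) = 1/(-5701/7) = -7/5701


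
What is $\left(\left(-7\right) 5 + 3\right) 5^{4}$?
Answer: $-20000$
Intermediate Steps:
$\left(\left(-7\right) 5 + 3\right) 5^{4} = \left(-35 + 3\right) 625 = \left(-32\right) 625 = -20000$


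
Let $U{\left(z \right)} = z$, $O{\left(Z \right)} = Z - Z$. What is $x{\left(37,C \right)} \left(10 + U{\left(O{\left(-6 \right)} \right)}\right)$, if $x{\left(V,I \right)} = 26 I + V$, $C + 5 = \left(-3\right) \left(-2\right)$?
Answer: $630$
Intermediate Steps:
$C = 1$ ($C = -5 - -6 = -5 + 6 = 1$)
$O{\left(Z \right)} = 0$
$x{\left(V,I \right)} = V + 26 I$
$x{\left(37,C \right)} \left(10 + U{\left(O{\left(-6 \right)} \right)}\right) = \left(37 + 26 \cdot 1\right) \left(10 + 0\right) = \left(37 + 26\right) 10 = 63 \cdot 10 = 630$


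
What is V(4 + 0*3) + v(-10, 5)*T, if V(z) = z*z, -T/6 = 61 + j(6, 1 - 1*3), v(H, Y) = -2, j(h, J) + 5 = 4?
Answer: 736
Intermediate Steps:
j(h, J) = -1 (j(h, J) = -5 + 4 = -1)
T = -360 (T = -6*(61 - 1) = -6*60 = -360)
V(z) = z**2
V(4 + 0*3) + v(-10, 5)*T = (4 + 0*3)**2 - 2*(-360) = (4 + 0)**2 + 720 = 4**2 + 720 = 16 + 720 = 736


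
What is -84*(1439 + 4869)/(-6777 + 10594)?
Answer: -529872/3817 ≈ -138.82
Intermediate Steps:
-84*(1439 + 4869)/(-6777 + 10594) = -529872/3817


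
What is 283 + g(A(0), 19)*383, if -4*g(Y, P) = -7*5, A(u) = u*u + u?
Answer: 14537/4 ≈ 3634.3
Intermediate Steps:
A(u) = u + u**2 (A(u) = u**2 + u = u + u**2)
g(Y, P) = 35/4 (g(Y, P) = -(-7)*5/4 = -1/4*(-35) = 35/4)
283 + g(A(0), 19)*383 = 283 + (35/4)*383 = 283 + 13405/4 = 14537/4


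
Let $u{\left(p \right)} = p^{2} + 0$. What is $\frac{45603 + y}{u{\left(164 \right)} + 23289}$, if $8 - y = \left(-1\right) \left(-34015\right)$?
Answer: $\frac{11596}{50185} \approx 0.23107$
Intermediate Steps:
$y = -34007$ ($y = 8 - \left(-1\right) \left(-34015\right) = 8 - 34015 = -34007$)
$u{\left(p \right)} = p^{2}$
$\frac{45603 + y}{u{\left(164 \right)} + 23289} = \frac{45603 - 34007}{164^{2} + 23289} = \frac{11596}{26896 + 23289} = \frac{11596}{50185}$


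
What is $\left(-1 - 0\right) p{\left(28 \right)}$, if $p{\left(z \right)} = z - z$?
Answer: $0$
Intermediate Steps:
$p{\left(z \right)} = 0$
$\left(-1 - 0\right) p{\left(28 \right)} = \left(-1 - 0\right) 0 = \left(-1 + 0\right) 0 = \left(-1\right) 0 = 0$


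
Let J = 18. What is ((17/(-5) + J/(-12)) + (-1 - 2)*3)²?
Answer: 19321/100 ≈ 193.21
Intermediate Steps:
((17/(-5) + J/(-12)) + (-1 - 2)*3)² = ((17/(-5) + 18/(-12)) + (-1 - 2)*3)² = ((17*(-⅕) + 18*(-1/12)) - 3*3)² = ((-17/5 - 3/2) - 9)² = (-49/10 - 9)² = (-139/10)² = 19321/100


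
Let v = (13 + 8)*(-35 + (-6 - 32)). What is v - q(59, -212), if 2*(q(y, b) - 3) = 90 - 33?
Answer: -3129/2 ≈ -1564.5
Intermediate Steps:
q(y, b) = 63/2 (q(y, b) = 3 + (90 - 33)/2 = 3 + (½)*57 = 3 + 57/2 = 63/2)
v = -1533 (v = 21*(-35 - 38) = 21*(-73) = -1533)
v - q(59, -212) = -1533 - 1*63/2 = -1533 - 63/2 = -3129/2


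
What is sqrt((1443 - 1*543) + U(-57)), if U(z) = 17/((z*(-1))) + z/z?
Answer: sqrt(2928318)/57 ≈ 30.022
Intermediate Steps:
U(z) = 1 - 17/z (U(z) = 17/((-z)) + 1 = 17*(-1/z) + 1 = -17/z + 1 = 1 - 17/z)
sqrt((1443 - 1*543) + U(-57)) = sqrt((1443 - 1*543) + (-17 - 57)/(-57)) = sqrt((1443 - 543) - 1/57*(-74)) = sqrt(900 + 74/57) = sqrt(51374/57) = sqrt(2928318)/57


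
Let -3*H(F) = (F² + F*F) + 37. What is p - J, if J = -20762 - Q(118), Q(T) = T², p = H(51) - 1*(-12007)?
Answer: 134840/3 ≈ 44947.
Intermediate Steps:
H(F) = -37/3 - 2*F²/3 (H(F) = -((F² + F*F) + 37)/3 = -((F² + F²) + 37)/3 = -(2*F² + 37)/3 = -(37 + 2*F²)/3 = -37/3 - 2*F²/3)
p = 30782/3 (p = (-37/3 - ⅔*51²) - 1*(-12007) = (-37/3 - ⅔*2601) + 12007 = (-37/3 - 1734) + 12007 = -5239/3 + 12007 = 30782/3 ≈ 10261.)
J = -34686 (J = -20762 - 1*118² = -20762 - 1*13924 = -20762 - 13924 = -34686)
p - J = 30782/3 - 1*(-34686) = 30782/3 + 34686 = 134840/3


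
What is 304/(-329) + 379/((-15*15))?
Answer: -193091/74025 ≈ -2.6085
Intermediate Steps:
304/(-329) + 379/((-15*15)) = 304*(-1/329) + 379/(-225) = -304/329 + 379*(-1/225) = -304/329 - 379/225 = -193091/74025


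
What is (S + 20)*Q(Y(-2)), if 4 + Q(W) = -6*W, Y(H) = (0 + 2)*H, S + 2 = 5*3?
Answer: 660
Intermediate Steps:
S = 13 (S = -2 + 5*3 = -2 + 15 = 13)
Y(H) = 2*H
Q(W) = -4 - 6*W
(S + 20)*Q(Y(-2)) = (13 + 20)*(-4 - 12*(-2)) = 33*(-4 - 6*(-4)) = 33*(-4 + 24) = 33*20 = 660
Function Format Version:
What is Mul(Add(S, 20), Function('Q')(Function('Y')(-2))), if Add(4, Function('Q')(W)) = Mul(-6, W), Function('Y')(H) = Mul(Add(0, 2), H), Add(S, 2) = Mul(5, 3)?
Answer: 660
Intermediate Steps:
S = 13 (S = Add(-2, Mul(5, 3)) = Add(-2, 15) = 13)
Function('Y')(H) = Mul(2, H)
Function('Q')(W) = Add(-4, Mul(-6, W))
Mul(Add(S, 20), Function('Q')(Function('Y')(-2))) = Mul(Add(13, 20), Add(-4, Mul(-6, Mul(2, -2)))) = Mul(33, Add(-4, Mul(-6, -4))) = Mul(33, Add(-4, 24)) = Mul(33, 20) = 660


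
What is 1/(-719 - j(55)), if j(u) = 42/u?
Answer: -55/39587 ≈ -0.0013893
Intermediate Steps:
1/(-719 - j(55)) = 1/(-719 - 42/55) = 1/(-39587/55) = -55/39587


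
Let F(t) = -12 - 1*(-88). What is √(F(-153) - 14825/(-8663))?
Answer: √5832044219/8663 ≈ 8.8154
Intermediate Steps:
F(t) = 76 (F(t) = -12 + 88 = 76)
√(F(-153) - 14825/(-8663)) = √(76 - 14825/(-8663)) = √(76 - 14825*(-1/8663)) = √(76 + 14825/8663) = √(673213/8663) = √5832044219/8663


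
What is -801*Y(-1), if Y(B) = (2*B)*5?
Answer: 8010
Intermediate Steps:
Y(B) = 10*B
-801*Y(-1) = -8010*(-1) = -801*(-10) = 8010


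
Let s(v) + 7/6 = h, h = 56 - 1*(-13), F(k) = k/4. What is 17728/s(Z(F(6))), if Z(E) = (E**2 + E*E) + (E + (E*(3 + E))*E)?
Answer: 106368/407 ≈ 261.35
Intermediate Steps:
F(k) = k/4 (F(k) = k*(1/4) = k/4)
Z(E) = E + 2*E**2 + E**2*(3 + E) (Z(E) = (E**2 + E**2) + (E + E**2*(3 + E)) = 2*E**2 + (E + E**2*(3 + E)) = E + 2*E**2 + E**2*(3 + E))
h = 69 (h = 56 + 13 = 69)
s(v) = 407/6 (s(v) = -7/6 + 69 = 407/6)
17728/s(Z(F(6))) = 17728/(407/6) = 17728*(6/407) = 106368/407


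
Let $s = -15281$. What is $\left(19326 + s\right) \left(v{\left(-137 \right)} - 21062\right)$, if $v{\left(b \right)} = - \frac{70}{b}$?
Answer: $- \frac{11671540080}{137} \approx -8.5194 \cdot 10^{7}$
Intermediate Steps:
$\left(19326 + s\right) \left(v{\left(-137 \right)} - 21062\right) = \left(19326 - 15281\right) \left(- \frac{70}{-137} - 21062\right) = 4045 \left(\left(-70\right) \left(- \frac{1}{137}\right) - 21062\right) = 4045 \left(\frac{70}{137} - 21062\right) = 4045 \left(- \frac{2885424}{137}\right) = - \frac{11671540080}{137}$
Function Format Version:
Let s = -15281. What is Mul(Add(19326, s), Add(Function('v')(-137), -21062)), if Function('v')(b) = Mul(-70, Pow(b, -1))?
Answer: Rational(-11671540080, 137) ≈ -8.5194e+7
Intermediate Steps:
Mul(Add(19326, s), Add(Function('v')(-137), -21062)) = Mul(Add(19326, -15281), Add(Mul(-70, Pow(-137, -1)), -21062)) = Mul(4045, Add(Mul(-70, Rational(-1, 137)), -21062)) = Mul(4045, Add(Rational(70, 137), -21062)) = Mul(4045, Rational(-2885424, 137)) = Rational(-11671540080, 137)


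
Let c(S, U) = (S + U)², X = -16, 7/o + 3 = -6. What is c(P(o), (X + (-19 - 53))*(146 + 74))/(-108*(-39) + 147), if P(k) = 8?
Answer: 374499904/4359 ≈ 85914.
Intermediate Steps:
o = -7/9 (o = 7/(-3 - 6) = 7/(-9) = 7*(-⅑) = -7/9 ≈ -0.77778)
c(P(o), (X + (-19 - 53))*(146 + 74))/(-108*(-39) + 147) = (8 + (-16 + (-19 - 53))*(146 + 74))²/(-108*(-39) + 147) = (8 + (-16 - 72)*220)²/(4212 + 147) = (8 - 88*220)²/4359 = (8 - 19360)²*(1/4359) = (-19352)²*(1/4359) = 374499904*(1/4359) = 374499904/4359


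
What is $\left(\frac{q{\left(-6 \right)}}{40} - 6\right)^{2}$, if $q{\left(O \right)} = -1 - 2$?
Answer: $\frac{59049}{1600} \approx 36.906$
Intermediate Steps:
$q{\left(O \right)} = -3$ ($q{\left(O \right)} = -1 - 2 = -3$)
$\left(\frac{q{\left(-6 \right)}}{40} - 6\right)^{2} = \left(- \frac{3}{40} - 6\right)^{2} = \left(- \frac{243}{40}\right)^{2} = \frac{59049}{1600}$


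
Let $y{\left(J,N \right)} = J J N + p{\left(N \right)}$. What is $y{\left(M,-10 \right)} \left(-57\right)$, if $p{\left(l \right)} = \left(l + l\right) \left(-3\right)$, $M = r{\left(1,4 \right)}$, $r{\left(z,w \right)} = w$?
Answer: $5700$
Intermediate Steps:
$M = 4$
$p{\left(l \right)} = - 6 l$ ($p{\left(l \right)} = 2 l \left(-3\right) = - 6 l$)
$y{\left(J,N \right)} = - 6 N + N J^{2}$ ($y{\left(J,N \right)} = J J N - 6 N = J^{2} N - 6 N = N J^{2} - 6 N = - 6 N + N J^{2}$)
$y{\left(M,-10 \right)} \left(-57\right) = - 10 \left(-6 + 4^{2}\right) \left(-57\right) = - 10 \left(-6 + 16\right) \left(-57\right) = \left(-10\right) 10 \left(-57\right) = \left(-100\right) \left(-57\right) = 5700$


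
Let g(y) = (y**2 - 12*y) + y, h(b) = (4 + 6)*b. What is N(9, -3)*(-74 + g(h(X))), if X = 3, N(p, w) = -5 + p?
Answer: 1984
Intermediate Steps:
h(b) = 10*b
g(y) = y**2 - 11*y
N(9, -3)*(-74 + g(h(X))) = (-5 + 9)*(-74 + (10*3)*(-11 + 10*3)) = 4*(-74 + 30*(-11 + 30)) = 4*(-74 + 30*19) = 4*(-74 + 570) = 4*496 = 1984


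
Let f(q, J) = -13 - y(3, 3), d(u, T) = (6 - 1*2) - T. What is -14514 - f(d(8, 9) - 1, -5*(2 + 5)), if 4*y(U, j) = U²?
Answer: -57995/4 ≈ -14499.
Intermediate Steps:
y(U, j) = U²/4
d(u, T) = 4 - T (d(u, T) = (6 - 2) - T = 4 - T)
f(q, J) = -61/4 (f(q, J) = -13 - 3²/4 = -13 - 9/4 = -61/4)
-14514 - f(d(8, 9) - 1, -5*(2 + 5)) = -14514 - 1*(-61/4) = -14514 + 61/4 = -57995/4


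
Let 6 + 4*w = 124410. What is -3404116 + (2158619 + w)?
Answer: -1214396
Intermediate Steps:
w = 31101 (w = -3/2 + (¼)*124410 = -3/2 + 62205/2 = 31101)
-3404116 + (2158619 + w) = -3404116 + (2158619 + 31101) = -3404116 + 2189720 = -1214396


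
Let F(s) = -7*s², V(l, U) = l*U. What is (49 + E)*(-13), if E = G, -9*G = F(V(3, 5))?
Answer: -2912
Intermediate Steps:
V(l, U) = U*l
G = 175 (G = -(-7)*(5*3)²/9 = -(-7)*15²/9 = -(-7)*225/9 = -⅑*(-1575) = 175)
E = 175
(49 + E)*(-13) = (49 + 175)*(-13) = 224*(-13) = -2912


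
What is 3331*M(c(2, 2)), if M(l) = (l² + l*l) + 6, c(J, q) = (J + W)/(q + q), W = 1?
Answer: 189867/8 ≈ 23733.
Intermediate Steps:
c(J, q) = (1 + J)/(2*q) (c(J, q) = (J + 1)/(q + q) = (1 + J)/((2*q)) = (1 + J)*(1/(2*q)) = (1 + J)/(2*q))
M(l) = 6 + 2*l² (M(l) = (l² + l²) + 6 = 2*l² + 6 = 6 + 2*l²)
3331*M(c(2, 2)) = 3331*(6 + 2*((½)*(1 + 2)/2)²) = 3331*(6 + 2*((½)*(½)*3)²) = 3331*(6 + 2*(¾)²) = 3331*(6 + 2*(9/16)) = 3331*(6 + 9/8) = 3331*(57/8) = 189867/8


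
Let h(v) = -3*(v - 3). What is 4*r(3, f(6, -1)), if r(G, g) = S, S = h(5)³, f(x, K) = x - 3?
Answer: -864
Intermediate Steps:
h(v) = 9 - 3*v (h(v) = -3*(-3 + v) = 9 - 3*v)
f(x, K) = -3 + x
S = -216 (S = (9 - 3*5)³ = (9 - 15)³ = (-6)³ = -216)
r(G, g) = -216
4*r(3, f(6, -1)) = 4*(-216) = -864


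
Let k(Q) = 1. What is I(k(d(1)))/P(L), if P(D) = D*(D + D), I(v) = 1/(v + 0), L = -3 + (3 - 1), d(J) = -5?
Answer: ½ ≈ 0.50000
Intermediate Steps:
L = -1 (L = -3 + 2 = -1)
I(v) = 1/v
P(D) = 2*D² (P(D) = D*(2*D) = 2*D²)
I(k(d(1)))/P(L) = 1/(1*((2*(-1)²))) = 1/(2*1) = 1/2 = 1*(½) = ½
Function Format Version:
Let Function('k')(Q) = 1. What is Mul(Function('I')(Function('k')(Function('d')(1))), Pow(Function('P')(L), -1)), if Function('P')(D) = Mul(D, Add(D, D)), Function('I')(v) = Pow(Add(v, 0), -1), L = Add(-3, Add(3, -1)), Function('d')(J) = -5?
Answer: Rational(1, 2) ≈ 0.50000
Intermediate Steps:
L = -1 (L = Add(-3, 2) = -1)
Function('I')(v) = Pow(v, -1)
Function('P')(D) = Mul(2, Pow(D, 2)) (Function('P')(D) = Mul(D, Mul(2, D)) = Mul(2, Pow(D, 2)))
Mul(Function('I')(Function('k')(Function('d')(1))), Pow(Function('P')(L), -1)) = Mul(Pow(1, -1), Pow(Mul(2, Pow(-1, 2)), -1)) = Mul(1, Pow(Mul(2, 1), -1)) = Mul(1, Pow(2, -1)) = Mul(1, Rational(1, 2)) = Rational(1, 2)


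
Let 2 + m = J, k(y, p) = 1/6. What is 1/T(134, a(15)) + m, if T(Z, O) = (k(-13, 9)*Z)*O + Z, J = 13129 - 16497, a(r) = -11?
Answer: -1128953/335 ≈ -3370.0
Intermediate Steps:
k(y, p) = ⅙
J = -3368
T(Z, O) = Z + O*Z/6 (T(Z, O) = (Z/6)*O + Z = O*Z/6 + Z = Z + O*Z/6)
m = -3370 (m = -2 - 3368 = -3370)
1/T(134, a(15)) + m = 1/((⅙)*134*(6 - 11)) - 3370 = 1/((⅙)*134*(-5)) - 3370 = 1/(-335/3) - 3370 = -3/335 - 3370 = -1128953/335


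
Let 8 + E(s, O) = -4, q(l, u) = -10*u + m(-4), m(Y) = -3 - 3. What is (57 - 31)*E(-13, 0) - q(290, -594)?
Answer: -6246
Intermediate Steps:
m(Y) = -6
q(l, u) = -6 - 10*u (q(l, u) = -10*u - 6 = -6 - 10*u)
E(s, O) = -12 (E(s, O) = -8 - 4 = -12)
(57 - 31)*E(-13, 0) - q(290, -594) = (57 - 31)*(-12) - (-6 - 10*(-594)) = 26*(-12) - (-6 + 5940) = -312 - 1*5934 = -312 - 5934 = -6246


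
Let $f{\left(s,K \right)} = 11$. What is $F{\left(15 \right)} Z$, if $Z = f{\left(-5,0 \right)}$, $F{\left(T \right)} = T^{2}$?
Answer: $2475$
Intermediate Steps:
$Z = 11$
$F{\left(15 \right)} Z = 15^{2} \cdot 11 = 225 \cdot 11 = 2475$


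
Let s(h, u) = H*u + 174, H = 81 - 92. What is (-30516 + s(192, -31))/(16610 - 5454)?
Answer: -30001/11156 ≈ -2.6892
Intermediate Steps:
H = -11
s(h, u) = 174 - 11*u (s(h, u) = -11*u + 174 = 174 - 11*u)
(-30516 + s(192, -31))/(16610 - 5454) = (-30516 + (174 - 11*(-31)))/(16610 - 5454) = (-30516 + (174 + 341))/11156 = (-30516 + 515)*(1/11156) = -30001*1/11156 = -30001/11156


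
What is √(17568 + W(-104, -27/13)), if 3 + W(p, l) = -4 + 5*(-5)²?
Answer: √17686 ≈ 132.99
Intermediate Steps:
W(p, l) = 118 (W(p, l) = -3 + (-4 + 5*(-5)²) = -3 + (-4 + 5*25) = -3 + (-4 + 125) = -3 + 121 = 118)
√(17568 + W(-104, -27/13)) = √(17568 + 118) = √17686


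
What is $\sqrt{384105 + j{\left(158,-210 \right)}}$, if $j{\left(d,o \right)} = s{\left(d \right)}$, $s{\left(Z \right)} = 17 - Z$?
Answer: $14 \sqrt{1959} \approx 619.65$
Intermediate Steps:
$j{\left(d,o \right)} = 17 - d$
$\sqrt{384105 + j{\left(158,-210 \right)}} = \sqrt{384105 + \left(17 - 158\right)} = \sqrt{384105 - 141} = \sqrt{383964} = 14 \sqrt{1959}$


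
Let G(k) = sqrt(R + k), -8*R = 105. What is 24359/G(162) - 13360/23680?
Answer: -167/296 + 48718*sqrt(2382)/1191 ≈ 1995.8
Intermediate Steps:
R = -105/8 (R = -1/8*105 = -105/8 ≈ -13.125)
G(k) = sqrt(-105/8 + k)
24359/G(162) - 13360/23680 = 24359/((sqrt(-210 + 16*162)/4)) - 13360/23680 = 24359/((sqrt(-210 + 2592)/4)) - 13360*1/23680 = 24359/((sqrt(2382)/4)) - 167/296 = 24359*(2*sqrt(2382)/1191) - 167/296 = 48718*sqrt(2382)/1191 - 167/296 = -167/296 + 48718*sqrt(2382)/1191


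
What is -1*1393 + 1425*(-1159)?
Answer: -1652968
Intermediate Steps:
-1*1393 + 1425*(-1159) = -1393 - 1651575 = -1652968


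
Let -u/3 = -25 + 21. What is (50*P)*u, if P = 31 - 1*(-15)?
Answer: 27600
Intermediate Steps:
P = 46 (P = 31 + 15 = 46)
u = 12 (u = -3*(-25 + 21) = -3*(-4) = 12)
(50*P)*u = (50*46)*12 = 2300*12 = 27600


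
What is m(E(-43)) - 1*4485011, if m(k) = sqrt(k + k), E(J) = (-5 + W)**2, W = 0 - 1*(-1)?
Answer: -4485011 + 4*sqrt(2) ≈ -4.4850e+6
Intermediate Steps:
W = 1 (W = 0 + 1 = 1)
E(J) = 16 (E(J) = (-5 + 1)**2 = (-4)**2 = 16)
m(k) = sqrt(2)*sqrt(k) (m(k) = sqrt(2*k) = sqrt(2)*sqrt(k))
m(E(-43)) - 1*4485011 = sqrt(2)*sqrt(16) - 1*4485011 = sqrt(2)*4 - 4485011 = 4*sqrt(2) - 4485011 = -4485011 + 4*sqrt(2)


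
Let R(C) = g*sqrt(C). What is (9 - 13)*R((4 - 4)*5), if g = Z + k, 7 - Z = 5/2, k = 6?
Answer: 0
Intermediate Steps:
Z = 9/2 (Z = 7 - 5/2 = 9/2 ≈ 4.5000)
g = 21/2 (g = 9/2 + 6 = 21/2 ≈ 10.500)
R(C) = 21*sqrt(C)/2
(9 - 13)*R((4 - 4)*5) = (9 - 13)*(21*sqrt((4 - 4)*5)/2) = -42*sqrt(0*5) = -42*sqrt(0) = -42*0 = -4*0 = 0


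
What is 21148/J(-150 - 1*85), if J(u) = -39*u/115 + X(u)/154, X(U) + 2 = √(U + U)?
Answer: 10570615389488/39828704163 - 861421484*I*√470/39828704163 ≈ 265.4 - 0.46889*I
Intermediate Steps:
X(U) = -2 + √2*√U (X(U) = -2 + √(U + U) = -2 + √(2*U) = -2 + √2*√U)
J(u) = -1/77 - 39*u/115 + √2*√u/154 (J(u) = -39*u/115 + (-2 + √2*√u)/154 = -39*u/115 + (-2 + √2*√u)*(1/154) = -39*u/115 + (-1/77 + √2*√u/154) = -1/77 - 39*u/115 + √2*√u/154)
21148/J(-150 - 1*85) = 21148/(-1/77 - 39*(-150 - 1*85)/115 + √2*√(-150 - 1*85)/154) = 21148/(-1/77 - 39*(-150 - 85)/115 + √2*√(-150 - 85)/154) = 21148/(-1/77 - 39/115*(-235) + √2*√(-235)/154) = 21148/(-1/77 + 1833/23 + √2*(I*√235)/154) = 21148/(-1/77 + 1833/23 + I*√470/154) = 21148/(141118/1771 + I*√470/154)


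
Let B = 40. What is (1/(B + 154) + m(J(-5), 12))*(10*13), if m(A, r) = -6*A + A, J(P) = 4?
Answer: -252135/97 ≈ -2599.3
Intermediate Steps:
m(A, r) = -5*A
(1/(B + 154) + m(J(-5), 12))*(10*13) = (1/(40 + 154) - 5*4)*(10*13) = (1/194 - 20)*130 = -3879/194*130 = -252135/97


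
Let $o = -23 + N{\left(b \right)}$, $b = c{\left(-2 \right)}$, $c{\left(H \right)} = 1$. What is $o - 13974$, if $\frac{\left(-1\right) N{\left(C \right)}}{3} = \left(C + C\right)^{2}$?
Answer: $-14009$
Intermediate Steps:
$b = 1$
$N{\left(C \right)} = - 12 C^{2}$ ($N{\left(C \right)} = - 3 \left(C + C\right)^{2} = - 3 \left(2 C\right)^{2} = - 3 \cdot 4 C^{2} = - 12 C^{2}$)
$o = -35$ ($o = -23 - 12 \cdot 1^{2} = -23 - 12 = -35$)
$o - 13974 = -35 - 13974 = -14009$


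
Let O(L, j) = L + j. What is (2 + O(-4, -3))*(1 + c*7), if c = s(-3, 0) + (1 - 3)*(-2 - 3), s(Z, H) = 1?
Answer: -390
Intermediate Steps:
c = 11 (c = 1 + (1 - 3)*(-2 - 3) = 1 - 2*(-5) = 1 + 10 = 11)
(2 + O(-4, -3))*(1 + c*7) = (2 + (-4 - 3))*(1 + 11*7) = (2 - 7)*(1 + 77) = -5*78 = -390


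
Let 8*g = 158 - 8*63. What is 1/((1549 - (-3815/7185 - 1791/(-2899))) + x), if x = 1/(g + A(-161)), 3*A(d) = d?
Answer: 4844898669/7504277355935 ≈ 0.00064562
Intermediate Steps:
A(d) = d/3
g = -173/4 (g = (158 - 8*63)/8 = (158 - 504)/8 = (⅛)*(-346) = -173/4 ≈ -43.250)
x = -12/1163 (x = 1/(-173/4 + (⅓)*(-161)) = 1/(-173/4 - 161/3) = 1/(-1163/12) = -12/1163 ≈ -0.010318)
1/((1549 - (-3815/7185 - 1791/(-2899))) + x) = 1/((1549 - (-3815/7185 - 1791/(-2899))) - 12/1163) = 1/((1549 - (-3815*1/7185 - 1791*(-1/2899))) - 12/1163) = 1/((1549 - (-763/1437 + 1791/2899)) - 12/1163) = 1/((1549 - 1*361730/4165863) - 12/1163) = 1/((1549 - 361730/4165863) - 12/1163) = 1/(6452560057/4165863 - 12/1163) = 1/(7504277355935/4844898669) = 4844898669/7504277355935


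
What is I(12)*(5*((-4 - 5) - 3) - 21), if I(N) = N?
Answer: -972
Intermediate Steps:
I(12)*(5*((-4 - 5) - 3) - 21) = 12*(5*((-4 - 5) - 3) - 21) = 12*(5*(-9 - 3) - 21) = 12*(5*(-12) - 21) = 12*(-60 - 21) = 12*(-81) = -972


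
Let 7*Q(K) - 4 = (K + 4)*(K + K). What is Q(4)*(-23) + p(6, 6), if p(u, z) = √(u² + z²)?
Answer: -1564/7 + 6*√2 ≈ -214.94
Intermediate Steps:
Q(K) = 4/7 + 2*K*(4 + K)/7 (Q(K) = 4/7 + ((K + 4)*(K + K))/7 = 4/7 + ((4 + K)*(2*K))/7 = 4/7 + (2*K*(4 + K))/7 = 4/7 + 2*K*(4 + K)/7)
Q(4)*(-23) + p(6, 6) = (4/7 + (2/7)*4² + (8/7)*4)*(-23) + √(6² + 6²) = (4/7 + (2/7)*16 + 32/7)*(-23) + √(36 + 36) = (4/7 + 32/7 + 32/7)*(-23) + √72 = (68/7)*(-23) + 6*√2 = -1564/7 + 6*√2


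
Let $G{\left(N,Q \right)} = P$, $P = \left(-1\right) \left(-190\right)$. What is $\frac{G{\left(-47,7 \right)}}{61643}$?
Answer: $\frac{190}{61643} \approx 0.0030823$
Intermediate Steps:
$P = 190$
$G{\left(N,Q \right)} = 190$
$\frac{G{\left(-47,7 \right)}}{61643} = \frac{190}{61643}$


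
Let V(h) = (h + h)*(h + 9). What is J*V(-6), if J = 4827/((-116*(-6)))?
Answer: -14481/58 ≈ -249.67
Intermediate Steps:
J = 1609/232 (J = 4827/696 = 4827*(1/696) = 1609/232 ≈ 6.9353)
V(h) = 2*h*(9 + h) (V(h) = (2*h)*(9 + h) = 2*h*(9 + h))
J*V(-6) = 1609*(2*(-6)*(9 - 6))/232 = 1609*(2*(-6)*3)/232 = (1609/232)*(-36) = -14481/58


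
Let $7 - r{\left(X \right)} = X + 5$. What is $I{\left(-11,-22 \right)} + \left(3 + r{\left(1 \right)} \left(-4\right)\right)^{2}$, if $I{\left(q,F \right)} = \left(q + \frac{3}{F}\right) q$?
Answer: $\frac{247}{2} \approx 123.5$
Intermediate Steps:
$I{\left(q,F \right)} = q \left(q + \frac{3}{F}\right)$
$r{\left(X \right)} = 2 - X$ ($r{\left(X \right)} = 7 - \left(X + 5\right) = 7 - \left(5 + X\right) = 2 - X$)
$I{\left(-11,-22 \right)} + \left(3 + r{\left(1 \right)} \left(-4\right)\right)^{2} = - \frac{11 \left(3 - -242\right)}{-22} + \left(3 + \left(2 - 1\right) \left(-4\right)\right)^{2} = \left(-11\right) \left(- \frac{1}{22}\right) \left(3 + 242\right) + \left(3 + \left(2 - 1\right) \left(-4\right)\right)^{2} = \left(-11\right) \left(- \frac{1}{22}\right) 245 + \left(3 + 1 \left(-4\right)\right)^{2} = \frac{245}{2} + \left(3 - 4\right)^{2} = \frac{245}{2} + \left(-1\right)^{2} = \frac{245}{2} + 1 = \frac{247}{2}$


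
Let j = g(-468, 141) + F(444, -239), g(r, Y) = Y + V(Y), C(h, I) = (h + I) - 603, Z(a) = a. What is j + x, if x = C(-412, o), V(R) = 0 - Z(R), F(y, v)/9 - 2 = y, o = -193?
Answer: 2806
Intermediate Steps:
F(y, v) = 18 + 9*y
C(h, I) = -603 + I + h (C(h, I) = (I + h) - 603 = -603 + I + h)
V(R) = -R (V(R) = 0 - R = -R)
g(r, Y) = 0 (g(r, Y) = Y - Y = 0)
j = 4014 (j = 0 + (18 + 9*444) = 0 + (18 + 3996) = 0 + 4014 = 4014)
x = -1208 (x = -603 - 193 - 412 = -1208)
j + x = 4014 - 1208 = 2806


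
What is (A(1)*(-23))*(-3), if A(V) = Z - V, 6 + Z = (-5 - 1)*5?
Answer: -2553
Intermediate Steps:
Z = -36 (Z = -6 + (-5 - 1)*5 = -6 - 6*5 = -6 - 30 = -36)
A(V) = -36 - V
(A(1)*(-23))*(-3) = ((-36 - 1*1)*(-23))*(-3) = ((-36 - 1)*(-23))*(-3) = -37*(-23)*(-3) = 851*(-3) = -2553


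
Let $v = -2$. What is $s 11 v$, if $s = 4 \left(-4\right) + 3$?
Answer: $286$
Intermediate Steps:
$s = -13$ ($s = -16 + 3 = -13$)
$s 11 v = \left(-13\right) 11 \left(-2\right) = \left(-143\right) \left(-2\right) = 286$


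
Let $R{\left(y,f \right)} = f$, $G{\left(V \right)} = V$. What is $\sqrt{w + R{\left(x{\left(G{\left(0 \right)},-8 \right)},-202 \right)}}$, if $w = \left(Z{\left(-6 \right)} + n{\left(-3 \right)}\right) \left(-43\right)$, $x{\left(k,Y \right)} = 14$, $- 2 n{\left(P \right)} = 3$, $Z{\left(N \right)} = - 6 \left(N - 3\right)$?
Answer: $\frac{i \sqrt{9838}}{2} \approx 49.593 i$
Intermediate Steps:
$Z{\left(N \right)} = 18 - 6 N$ ($Z{\left(N \right)} = - 6 \left(-3 + N\right) = 18 - 6 N$)
$n{\left(P \right)} = - \frac{3}{2}$ ($n{\left(P \right)} = \left(- \frac{1}{2}\right) 3 = - \frac{3}{2}$)
$w = - \frac{4515}{2}$ ($w = \left(\left(18 - -36\right) - \frac{3}{2}\right) \left(-43\right) = \left(\left(18 + 36\right) - \frac{3}{2}\right) \left(-43\right) = \left(54 - \frac{3}{2}\right) \left(-43\right) = \frac{105}{2} \left(-43\right) = - \frac{4515}{2} \approx -2257.5$)
$\sqrt{w + R{\left(x{\left(G{\left(0 \right)},-8 \right)},-202 \right)}} = \sqrt{- \frac{4515}{2} - 202} = \sqrt{- \frac{4919}{2}} = \frac{i \sqrt{9838}}{2}$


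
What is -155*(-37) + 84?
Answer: 5819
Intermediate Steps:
-155*(-37) + 84 = 5735 + 84 = 5819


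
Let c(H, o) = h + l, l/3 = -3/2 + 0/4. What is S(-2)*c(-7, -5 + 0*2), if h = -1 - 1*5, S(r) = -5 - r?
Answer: 63/2 ≈ 31.500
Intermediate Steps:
l = -9/2 (l = 3*(-3/2 + 0/4) = 3*(-3*½ + 0*(¼)) = 3*(-3/2 + 0) = 3*(-3/2) = -9/2 ≈ -4.5000)
h = -6 (h = -1 - 5 = -6)
c(H, o) = -21/2 (c(H, o) = -6 - 9/2 = -21/2)
S(-2)*c(-7, -5 + 0*2) = (-5 - 1*(-2))*(-21/2) = (-5 + 2)*(-21/2) = -3*(-21/2) = 63/2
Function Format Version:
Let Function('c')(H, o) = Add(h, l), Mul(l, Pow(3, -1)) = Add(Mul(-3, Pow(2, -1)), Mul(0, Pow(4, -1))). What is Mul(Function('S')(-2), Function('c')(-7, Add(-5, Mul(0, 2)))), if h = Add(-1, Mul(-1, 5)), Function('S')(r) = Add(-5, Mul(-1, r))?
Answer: Rational(63, 2) ≈ 31.500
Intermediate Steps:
l = Rational(-9, 2) (l = Mul(3, Add(Mul(-3, Pow(2, -1)), Mul(0, Pow(4, -1)))) = Mul(3, Add(Mul(-3, Rational(1, 2)), Mul(0, Rational(1, 4)))) = Mul(3, Add(Rational(-3, 2), 0)) = Mul(3, Rational(-3, 2)) = Rational(-9, 2) ≈ -4.5000)
h = -6 (h = Add(-1, -5) = -6)
Function('c')(H, o) = Rational(-21, 2) (Function('c')(H, o) = Add(-6, Rational(-9, 2)) = Rational(-21, 2))
Mul(Function('S')(-2), Function('c')(-7, Add(-5, Mul(0, 2)))) = Mul(Add(-5, Mul(-1, -2)), Rational(-21, 2)) = Mul(Add(-5, 2), Rational(-21, 2)) = Mul(-3, Rational(-21, 2)) = Rational(63, 2)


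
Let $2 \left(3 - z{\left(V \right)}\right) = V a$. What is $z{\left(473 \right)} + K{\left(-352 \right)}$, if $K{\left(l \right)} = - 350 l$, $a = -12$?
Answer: $126041$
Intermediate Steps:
$z{\left(V \right)} = 3 + 6 V$ ($z{\left(V \right)} = 3 - \frac{V \left(-12\right)}{2} = 3 - \frac{\left(-12\right) V}{2} = 3 + 6 V$)
$z{\left(473 \right)} + K{\left(-352 \right)} = \left(3 + 6 \cdot 473\right) - -123200 = \left(3 + 2838\right) + 123200 = 2841 + 123200 = 126041$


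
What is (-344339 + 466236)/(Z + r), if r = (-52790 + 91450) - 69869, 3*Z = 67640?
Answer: -365691/25987 ≈ -14.072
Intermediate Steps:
Z = 67640/3 (Z = (1/3)*67640 = 67640/3 ≈ 22547.)
r = -31209 (r = 38660 - 69869 = -31209)
(-344339 + 466236)/(Z + r) = (-344339 + 466236)/(67640/3 - 31209) = 121897/(-25987/3) = 121897*(-3/25987) = -365691/25987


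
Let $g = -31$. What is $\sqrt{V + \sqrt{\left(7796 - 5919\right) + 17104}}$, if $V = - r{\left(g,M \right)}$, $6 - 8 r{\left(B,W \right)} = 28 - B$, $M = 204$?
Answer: $\frac{\sqrt{106 + 48 \sqrt{2109}}}{4} \approx 12.017$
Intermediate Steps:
$r{\left(B,W \right)} = - \frac{11}{4} + \frac{B}{8}$ ($r{\left(B,W \right)} = \frac{3}{4} - \frac{28 - B}{8} = \frac{3}{4} + \left(- \frac{7}{2} + \frac{B}{8}\right) = - \frac{11}{4} + \frac{B}{8}$)
$V = \frac{53}{8}$ ($V = - (- \frac{11}{4} + \frac{1}{8} \left(-31\right)) = - (- \frac{11}{4} - \frac{31}{8}) = \left(-1\right) \left(- \frac{53}{8}\right) = \frac{53}{8} \approx 6.625$)
$\sqrt{V + \sqrt{\left(7796 - 5919\right) + 17104}} = \sqrt{\frac{53}{8} + \sqrt{\left(7796 - 5919\right) + 17104}} = \sqrt{\frac{53}{8} + \sqrt{1877 + 17104}} = \sqrt{\frac{53}{8} + \sqrt{18981}} = \sqrt{\frac{53}{8} + 3 \sqrt{2109}}$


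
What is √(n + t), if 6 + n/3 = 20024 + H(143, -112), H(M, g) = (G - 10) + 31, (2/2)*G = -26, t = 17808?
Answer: √77847 ≈ 279.01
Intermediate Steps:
G = -26
H(M, g) = -5 (H(M, g) = (-26 - 10) + 31 = -36 + 31 = -5)
n = 60039 (n = -18 + 3*(20024 - 5) = -18 + 3*20019 = -18 + 60057 = 60039)
√(n + t) = √(60039 + 17808) = √77847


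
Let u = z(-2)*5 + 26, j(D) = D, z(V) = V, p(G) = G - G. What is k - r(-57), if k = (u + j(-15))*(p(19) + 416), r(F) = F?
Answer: 473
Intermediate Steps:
p(G) = 0
u = 16 (u = -2*5 + 26 = -10 + 26 = 16)
k = 416 (k = (16 - 15)*(0 + 416) = 1*416 = 416)
k - r(-57) = 416 - 1*(-57) = 416 + 57 = 473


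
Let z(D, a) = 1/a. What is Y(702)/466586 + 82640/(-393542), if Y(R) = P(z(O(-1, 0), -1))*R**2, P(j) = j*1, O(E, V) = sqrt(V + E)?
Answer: -58124434702/45905296903 ≈ -1.2662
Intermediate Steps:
O(E, V) = sqrt(E + V)
z(D, a) = 1/a
P(j) = j
Y(R) = -R**2 (Y(R) = R**2/(-1) = -R**2)
Y(702)/466586 + 82640/(-393542) = -1*702**2/466586 + 82640/(-393542) = -1*492804*(1/466586) + 82640*(-1/393542) = -492804*1/466586 - 41320/196771 = -246402/233293 - 41320/196771 = -58124434702/45905296903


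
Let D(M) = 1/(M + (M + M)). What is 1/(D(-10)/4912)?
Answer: -147360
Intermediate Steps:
D(M) = 1/(3*M) (D(M) = 1/(M + 2*M) = 1/(3*M))
1/(D(-10)/4912) = 1/(((⅓)/(-10))/4912) = 1/(((⅓)*(-⅒))*(1/4912)) = 1/(-1/30*1/4912) = 1/(-1/147360) = -147360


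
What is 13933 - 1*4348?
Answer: 9585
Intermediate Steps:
13933 - 1*4348 = 13933 - 4348 = 9585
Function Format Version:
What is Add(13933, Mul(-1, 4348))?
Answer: 9585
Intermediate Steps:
Add(13933, Mul(-1, 4348)) = Add(13933, -4348) = 9585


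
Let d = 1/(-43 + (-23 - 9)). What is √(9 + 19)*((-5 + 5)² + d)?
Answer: -2*√7/75 ≈ -0.070553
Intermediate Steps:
d = -1/75 (d = 1/(-43 - 32) = 1/(-75) = -1/75 ≈ -0.013333)
√(9 + 19)*((-5 + 5)² + d) = √(9 + 19)*((-5 + 5)² - 1/75) = √28*(0² - 1/75) = (2*√7)*(0 - 1/75) = (2*√7)*(-1/75) = -2*√7/75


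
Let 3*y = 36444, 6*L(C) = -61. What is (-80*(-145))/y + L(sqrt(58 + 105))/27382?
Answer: 476261543/498954804 ≈ 0.95452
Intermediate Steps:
L(C) = -61/6 (L(C) = (1/6)*(-61) = -61/6)
y = 12148 (y = (1/3)*36444 = 12148)
(-80*(-145))/y + L(sqrt(58 + 105))/27382 = -80*(-145)/12148 - 61/6/27382 = 11600*(1/12148) - 61/6*1/27382 = 2900/3037 - 61/164292 = 476261543/498954804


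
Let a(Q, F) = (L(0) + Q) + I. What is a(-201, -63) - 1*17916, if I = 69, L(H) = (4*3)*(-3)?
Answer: -18084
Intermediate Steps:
L(H) = -36 (L(H) = 12*(-3) = -36)
a(Q, F) = 33 + Q (a(Q, F) = (-36 + Q) + 69 = 33 + Q)
a(-201, -63) - 1*17916 = (33 - 201) - 1*17916 = -168 - 17916 = -18084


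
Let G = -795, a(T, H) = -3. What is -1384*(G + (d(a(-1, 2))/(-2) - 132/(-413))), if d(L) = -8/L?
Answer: 1364985224/1239 ≈ 1.1017e+6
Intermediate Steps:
-1384*(G + (d(a(-1, 2))/(-2) - 132/(-413))) = -1384*(-795 + (-8/(-3)/(-2) - 132/(-413))) = -1384*(-795 + (-8*(-⅓)*(-½) - 132*(-1/413))) = -1384*(-795 + ((8/3)*(-½) + 132/413)) = -1384*(-795 + (-4/3 + 132/413)) = -1384*(-795 - 1256/1239) = -1384*(-986261/1239) = 1364985224/1239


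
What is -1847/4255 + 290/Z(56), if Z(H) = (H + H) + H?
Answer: 461827/357420 ≈ 1.2921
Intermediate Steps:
Z(H) = 3*H (Z(H) = 2*H + H = 3*H)
-1847/4255 + 290/Z(56) = -1847/4255 + 290/((3*56)) = -1847*1/4255 + 290/168 = -1847/4255 + 290*(1/168) = -1847/4255 + 145/84 = 461827/357420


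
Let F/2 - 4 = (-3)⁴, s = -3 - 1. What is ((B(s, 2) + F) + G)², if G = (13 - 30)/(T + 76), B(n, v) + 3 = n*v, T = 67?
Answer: 516198400/20449 ≈ 25243.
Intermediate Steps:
s = -4
B(n, v) = -3 + n*v
F = 170 (F = 8 + 2*(-3)⁴ = 8 + 2*81 = 8 + 162 = 170)
G = -17/143 (G = (13 - 30)/(67 + 76) = -17/143 ≈ -0.11888)
((B(s, 2) + F) + G)² = (((-3 - 4*2) + 170) - 17/143)² = (((-3 - 8) + 170) - 17/143)² = ((-11 + 170) - 17/143)² = (159 - 17/143)² = (22720/143)² = 516198400/20449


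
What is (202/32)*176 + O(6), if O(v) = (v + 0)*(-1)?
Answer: 1105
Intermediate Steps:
O(v) = -v (O(v) = v*(-1) = -v)
(202/32)*176 + O(6) = (202/32)*176 - 1*6 = (202*(1/32))*176 - 6 = (101/16)*176 - 6 = 1111 - 6 = 1105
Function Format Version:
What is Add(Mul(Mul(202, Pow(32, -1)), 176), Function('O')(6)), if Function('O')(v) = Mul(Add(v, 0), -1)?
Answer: 1105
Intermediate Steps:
Function('O')(v) = Mul(-1, v) (Function('O')(v) = Mul(v, -1) = Mul(-1, v))
Add(Mul(Mul(202, Pow(32, -1)), 176), Function('O')(6)) = Add(Mul(Mul(202, Pow(32, -1)), 176), Mul(-1, 6)) = Add(Mul(Mul(202, Rational(1, 32)), 176), -6) = Add(Mul(Rational(101, 16), 176), -6) = Add(1111, -6) = 1105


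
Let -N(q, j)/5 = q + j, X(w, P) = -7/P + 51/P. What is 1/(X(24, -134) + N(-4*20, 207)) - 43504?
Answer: -1851834835/42567 ≈ -43504.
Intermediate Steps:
X(w, P) = 44/P
N(q, j) = -5*j - 5*q (N(q, j) = -5*(q + j) = -5*(j + q) = -5*j - 5*q)
1/(X(24, -134) + N(-4*20, 207)) - 43504 = 1/(44/(-134) + (-5*207 - (-20)*20)) - 43504 = 1/(44*(-1/134) + (-1035 - 5*(-80))) - 43504 = 1/(-22/67 + (-1035 + 400)) - 43504 = 1/(-22/67 - 635) - 43504 = 1/(-42567/67) - 43504 = -67/42567 - 43504 = -1851834835/42567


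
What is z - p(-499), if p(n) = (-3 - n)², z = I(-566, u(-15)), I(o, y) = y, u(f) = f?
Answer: -246031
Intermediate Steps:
z = -15
z - p(-499) = -15 - (3 - 499)² = -15 - 1*(-496)² = -15 - 1*246016 = -15 - 246016 = -246031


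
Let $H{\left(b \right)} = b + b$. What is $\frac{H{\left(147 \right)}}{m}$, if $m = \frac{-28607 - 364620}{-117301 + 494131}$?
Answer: $- \frac{110788020}{393227} \approx -281.74$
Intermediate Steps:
$H{\left(b \right)} = 2 b$
$m = - \frac{393227}{376830} \approx -1.0435$
$\frac{H{\left(147 \right)}}{m} = \frac{2 \cdot 147}{- \frac{393227}{376830}} = 294 \left(- \frac{376830}{393227}\right) = - \frac{110788020}{393227}$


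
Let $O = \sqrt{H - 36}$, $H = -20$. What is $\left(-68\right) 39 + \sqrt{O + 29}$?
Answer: $-2652 + \sqrt{29 + 2 i \sqrt{14}} \approx -2646.6 + 0.68919 i$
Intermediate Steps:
$O = 2 i \sqrt{14}$ ($O = \sqrt{-20 - 36} = \sqrt{-56} = 2 i \sqrt{14} \approx 7.4833 i$)
$\left(-68\right) 39 + \sqrt{O + 29} = \left(-68\right) 39 + \sqrt{2 i \sqrt{14} + 29} = -2652 + \sqrt{29 + 2 i \sqrt{14}}$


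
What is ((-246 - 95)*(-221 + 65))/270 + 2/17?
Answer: 150812/765 ≈ 197.14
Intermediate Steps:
((-246 - 95)*(-221 + 65))/270 + 2/17 = -341*(-156)*(1/270) + 2*(1/17) = 53196*(1/270) + 2/17 = 8866/45 + 2/17 = 150812/765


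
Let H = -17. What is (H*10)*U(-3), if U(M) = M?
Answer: 510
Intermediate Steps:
(H*10)*U(-3) = -17*10*(-3) = -170*(-3) = 510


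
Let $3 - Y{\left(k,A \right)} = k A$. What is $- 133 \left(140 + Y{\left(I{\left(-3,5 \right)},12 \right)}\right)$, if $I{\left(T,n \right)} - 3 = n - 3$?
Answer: $-11039$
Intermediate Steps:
$I{\left(T,n \right)} = n$ ($I{\left(T,n \right)} = 3 + \left(n - 3\right) = 3 + \left(-3 + n\right) = n$)
$Y{\left(k,A \right)} = 3 - A k$ ($Y{\left(k,A \right)} = 3 - k A = 3 - A k$)
$- 133 \left(140 + Y{\left(I{\left(-3,5 \right)},12 \right)}\right) = - 133 \left(140 + \left(3 - 12 \cdot 5\right)\right) = - 133 \left(140 + \left(3 - 60\right)\right) = - 133 \left(140 - 57\right) = \left(-133\right) 83 = -11039$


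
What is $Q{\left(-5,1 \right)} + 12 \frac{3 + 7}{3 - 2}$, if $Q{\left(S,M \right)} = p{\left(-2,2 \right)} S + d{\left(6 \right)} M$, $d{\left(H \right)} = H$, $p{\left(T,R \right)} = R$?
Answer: $116$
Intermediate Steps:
$Q{\left(S,M \right)} = 2 S + 6 M$
$Q{\left(-5,1 \right)} + 12 \frac{3 + 7}{3 - 2} = \left(2 \left(-5\right) + 6 \cdot 1\right) + 12 \frac{3 + 7}{3 - 2} = \left(-10 + 6\right) + 12 \cdot \frac{10}{1} = -4 + 12 \cdot 10 \cdot 1 = -4 + 12 \cdot 10 = -4 + 120 = 116$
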